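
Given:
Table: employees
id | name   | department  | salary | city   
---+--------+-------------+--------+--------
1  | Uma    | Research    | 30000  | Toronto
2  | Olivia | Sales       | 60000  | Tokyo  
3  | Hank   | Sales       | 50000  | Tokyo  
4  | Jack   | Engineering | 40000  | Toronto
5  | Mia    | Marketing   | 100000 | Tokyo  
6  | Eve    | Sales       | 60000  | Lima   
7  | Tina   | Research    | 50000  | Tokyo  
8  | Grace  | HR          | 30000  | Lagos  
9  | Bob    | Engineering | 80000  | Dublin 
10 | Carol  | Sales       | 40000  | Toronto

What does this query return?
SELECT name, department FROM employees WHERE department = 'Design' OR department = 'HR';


Filtering: department = 'Design' OR 'HR'
Matching: 1 rows

1 rows:
Grace, HR


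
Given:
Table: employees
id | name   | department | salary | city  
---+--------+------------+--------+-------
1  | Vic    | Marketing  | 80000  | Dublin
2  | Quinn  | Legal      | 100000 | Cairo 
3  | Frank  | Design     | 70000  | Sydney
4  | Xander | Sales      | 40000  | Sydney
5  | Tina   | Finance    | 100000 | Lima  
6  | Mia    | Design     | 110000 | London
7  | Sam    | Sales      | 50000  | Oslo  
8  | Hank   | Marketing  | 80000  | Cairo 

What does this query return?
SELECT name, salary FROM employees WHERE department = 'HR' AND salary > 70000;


Filtering: department = 'HR' AND salary > 70000
Matching: 0 rows

Empty result set (0 rows)


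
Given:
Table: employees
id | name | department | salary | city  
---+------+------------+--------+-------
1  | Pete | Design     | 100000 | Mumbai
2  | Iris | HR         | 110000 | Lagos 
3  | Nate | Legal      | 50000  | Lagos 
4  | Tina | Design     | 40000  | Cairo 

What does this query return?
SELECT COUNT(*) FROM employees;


COUNT(*) counts all rows

4


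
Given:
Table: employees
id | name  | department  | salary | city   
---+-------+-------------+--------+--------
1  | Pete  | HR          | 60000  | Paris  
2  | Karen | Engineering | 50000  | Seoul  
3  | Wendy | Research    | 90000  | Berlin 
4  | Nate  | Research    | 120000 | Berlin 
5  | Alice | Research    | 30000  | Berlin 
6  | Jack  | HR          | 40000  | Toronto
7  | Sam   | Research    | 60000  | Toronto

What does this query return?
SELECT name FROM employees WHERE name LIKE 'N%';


LIKE 'N%' matches names starting with 'N'
Matching: 1

1 rows:
Nate


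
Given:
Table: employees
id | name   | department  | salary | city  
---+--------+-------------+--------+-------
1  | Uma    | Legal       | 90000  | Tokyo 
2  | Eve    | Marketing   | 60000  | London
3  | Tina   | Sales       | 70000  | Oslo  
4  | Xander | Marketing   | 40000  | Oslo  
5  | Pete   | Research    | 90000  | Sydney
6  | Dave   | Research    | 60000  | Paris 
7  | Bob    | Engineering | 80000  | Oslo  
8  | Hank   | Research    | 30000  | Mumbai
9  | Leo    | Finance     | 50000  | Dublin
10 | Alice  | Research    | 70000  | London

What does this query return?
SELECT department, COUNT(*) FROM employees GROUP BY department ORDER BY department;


Assigning each row to its department group:
  Uma -> Legal
  Eve -> Marketing
  Tina -> Sales
  Xander -> Marketing
  Pete -> Research
  Dave -> Research
  Bob -> Engineering
  Hank -> Research
  Leo -> Finance
  Alice -> Research


6 groups:
Engineering, 1
Finance, 1
Legal, 1
Marketing, 2
Research, 4
Sales, 1


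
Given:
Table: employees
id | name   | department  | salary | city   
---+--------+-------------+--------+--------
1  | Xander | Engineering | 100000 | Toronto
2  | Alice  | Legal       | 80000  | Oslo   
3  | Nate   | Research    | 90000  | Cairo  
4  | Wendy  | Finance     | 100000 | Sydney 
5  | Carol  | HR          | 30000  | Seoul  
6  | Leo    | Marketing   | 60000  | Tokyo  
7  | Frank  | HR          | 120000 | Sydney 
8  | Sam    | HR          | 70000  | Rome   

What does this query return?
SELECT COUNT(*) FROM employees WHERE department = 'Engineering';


Counting rows where department = 'Engineering'
  Xander -> MATCH


1


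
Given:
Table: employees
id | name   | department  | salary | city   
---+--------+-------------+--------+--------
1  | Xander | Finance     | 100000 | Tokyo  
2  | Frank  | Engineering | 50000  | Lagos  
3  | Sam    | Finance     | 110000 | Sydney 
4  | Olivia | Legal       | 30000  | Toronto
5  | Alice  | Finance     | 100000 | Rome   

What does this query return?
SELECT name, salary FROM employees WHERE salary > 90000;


Filtering: salary > 90000
Matching: 3 rows

3 rows:
Xander, 100000
Sam, 110000
Alice, 100000


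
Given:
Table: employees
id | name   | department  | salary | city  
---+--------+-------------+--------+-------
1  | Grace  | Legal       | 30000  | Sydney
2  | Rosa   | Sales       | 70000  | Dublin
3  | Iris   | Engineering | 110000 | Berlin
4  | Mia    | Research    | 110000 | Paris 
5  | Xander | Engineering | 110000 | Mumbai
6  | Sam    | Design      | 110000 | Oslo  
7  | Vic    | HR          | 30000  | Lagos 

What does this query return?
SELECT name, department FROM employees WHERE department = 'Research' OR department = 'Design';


Filtering: department = 'Research' OR 'Design'
Matching: 2 rows

2 rows:
Mia, Research
Sam, Design


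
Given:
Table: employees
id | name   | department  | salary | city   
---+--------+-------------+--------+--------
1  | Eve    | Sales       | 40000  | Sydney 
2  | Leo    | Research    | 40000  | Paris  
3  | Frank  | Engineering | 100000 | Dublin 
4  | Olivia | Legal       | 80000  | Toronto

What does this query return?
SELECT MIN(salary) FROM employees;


Salaries: 40000, 40000, 100000, 80000
MIN = 40000

40000


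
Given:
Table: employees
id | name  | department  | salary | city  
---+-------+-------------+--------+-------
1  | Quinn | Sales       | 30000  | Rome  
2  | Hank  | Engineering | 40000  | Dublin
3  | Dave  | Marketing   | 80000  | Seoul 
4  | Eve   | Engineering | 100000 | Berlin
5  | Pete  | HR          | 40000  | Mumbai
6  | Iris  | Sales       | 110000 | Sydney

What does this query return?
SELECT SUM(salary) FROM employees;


SUM(salary) = 30000 + 40000 + 80000 + 100000 + 40000 + 110000 = 400000

400000


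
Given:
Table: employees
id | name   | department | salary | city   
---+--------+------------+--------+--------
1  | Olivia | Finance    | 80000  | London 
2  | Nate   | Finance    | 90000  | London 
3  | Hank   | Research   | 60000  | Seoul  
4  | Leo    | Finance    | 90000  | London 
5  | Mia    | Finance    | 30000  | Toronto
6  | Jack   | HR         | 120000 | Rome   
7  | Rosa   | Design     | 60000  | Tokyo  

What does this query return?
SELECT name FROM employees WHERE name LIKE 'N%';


LIKE 'N%' matches names starting with 'N'
Matching: 1

1 rows:
Nate


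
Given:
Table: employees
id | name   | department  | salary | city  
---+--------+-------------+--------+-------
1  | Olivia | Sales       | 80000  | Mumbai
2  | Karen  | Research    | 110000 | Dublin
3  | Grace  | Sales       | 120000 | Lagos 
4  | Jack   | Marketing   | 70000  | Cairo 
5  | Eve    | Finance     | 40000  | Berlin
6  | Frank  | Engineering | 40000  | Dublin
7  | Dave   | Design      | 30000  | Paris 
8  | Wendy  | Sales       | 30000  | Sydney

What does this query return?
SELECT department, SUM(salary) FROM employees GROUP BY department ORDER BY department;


Summing salary within each department:
  Design: 30000 = 30000
  Engineering: 40000 = 40000
  Finance: 40000 = 40000
  Marketing: 70000 = 70000
  Research: 110000 = 110000
  Sales: 80000 + 120000 + 30000 = 230000


6 groups:
Design, 30000
Engineering, 40000
Finance, 40000
Marketing, 70000
Research, 110000
Sales, 230000


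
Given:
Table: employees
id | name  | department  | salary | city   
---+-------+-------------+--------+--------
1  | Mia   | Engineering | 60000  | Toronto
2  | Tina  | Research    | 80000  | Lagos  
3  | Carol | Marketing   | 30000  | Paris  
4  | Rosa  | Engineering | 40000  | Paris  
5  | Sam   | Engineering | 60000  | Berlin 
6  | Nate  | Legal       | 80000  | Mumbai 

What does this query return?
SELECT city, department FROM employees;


Projecting columns: city, department

6 rows:
Toronto, Engineering
Lagos, Research
Paris, Marketing
Paris, Engineering
Berlin, Engineering
Mumbai, Legal


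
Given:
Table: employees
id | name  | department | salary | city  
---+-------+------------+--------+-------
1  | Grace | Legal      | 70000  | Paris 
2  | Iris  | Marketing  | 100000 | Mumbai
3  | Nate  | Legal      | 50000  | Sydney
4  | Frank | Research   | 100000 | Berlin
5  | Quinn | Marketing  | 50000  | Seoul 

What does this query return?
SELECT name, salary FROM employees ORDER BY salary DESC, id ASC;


Sorting by salary DESC, then id ASC for ties

5 rows:
Iris, 100000
Frank, 100000
Grace, 70000
Nate, 50000
Quinn, 50000


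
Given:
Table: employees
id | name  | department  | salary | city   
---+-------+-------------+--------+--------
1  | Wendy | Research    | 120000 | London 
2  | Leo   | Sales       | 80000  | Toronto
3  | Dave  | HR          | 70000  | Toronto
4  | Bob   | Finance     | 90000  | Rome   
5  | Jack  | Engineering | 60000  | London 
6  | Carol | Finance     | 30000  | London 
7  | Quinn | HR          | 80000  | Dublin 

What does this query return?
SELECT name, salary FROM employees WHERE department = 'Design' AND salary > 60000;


Filtering: department = 'Design' AND salary > 60000
Matching: 0 rows

Empty result set (0 rows)


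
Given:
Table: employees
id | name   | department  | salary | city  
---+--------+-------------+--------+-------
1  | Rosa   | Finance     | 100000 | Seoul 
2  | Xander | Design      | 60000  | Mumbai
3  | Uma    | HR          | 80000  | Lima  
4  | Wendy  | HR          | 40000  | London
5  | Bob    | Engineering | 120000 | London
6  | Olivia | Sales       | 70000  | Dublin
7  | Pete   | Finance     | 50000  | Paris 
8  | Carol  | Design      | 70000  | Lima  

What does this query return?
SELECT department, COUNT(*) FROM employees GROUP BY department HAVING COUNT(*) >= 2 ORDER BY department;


Groups with count >= 2:
  Design: 2 -> PASS
  Finance: 2 -> PASS
  HR: 2 -> PASS
  Engineering: 1 -> filtered out
  Sales: 1 -> filtered out


3 groups:
Design, 2
Finance, 2
HR, 2


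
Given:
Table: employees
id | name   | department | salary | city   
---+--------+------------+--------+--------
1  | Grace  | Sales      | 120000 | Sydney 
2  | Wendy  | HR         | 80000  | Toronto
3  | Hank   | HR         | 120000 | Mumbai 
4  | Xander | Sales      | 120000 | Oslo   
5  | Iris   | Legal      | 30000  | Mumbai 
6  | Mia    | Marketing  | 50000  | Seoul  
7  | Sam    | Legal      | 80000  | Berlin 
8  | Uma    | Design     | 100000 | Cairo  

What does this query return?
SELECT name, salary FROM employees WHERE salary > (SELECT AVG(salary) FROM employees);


Subquery: AVG(salary) = 87500.0
Filtering: salary > 87500.0
  Grace (120000) -> MATCH
  Hank (120000) -> MATCH
  Xander (120000) -> MATCH
  Uma (100000) -> MATCH


4 rows:
Grace, 120000
Hank, 120000
Xander, 120000
Uma, 100000


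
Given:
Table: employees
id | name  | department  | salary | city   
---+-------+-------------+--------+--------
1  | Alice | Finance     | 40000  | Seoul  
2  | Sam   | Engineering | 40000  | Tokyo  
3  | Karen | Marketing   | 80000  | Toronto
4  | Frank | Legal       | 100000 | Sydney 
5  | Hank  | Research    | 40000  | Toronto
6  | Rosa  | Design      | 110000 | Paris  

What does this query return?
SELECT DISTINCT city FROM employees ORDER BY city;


All 'city' values (row order): Seoul, Tokyo, Toronto, Sydney, Toronto, Paris
Removing duplicates leaves 5 unique value(s).

5 values:
Paris
Seoul
Sydney
Tokyo
Toronto


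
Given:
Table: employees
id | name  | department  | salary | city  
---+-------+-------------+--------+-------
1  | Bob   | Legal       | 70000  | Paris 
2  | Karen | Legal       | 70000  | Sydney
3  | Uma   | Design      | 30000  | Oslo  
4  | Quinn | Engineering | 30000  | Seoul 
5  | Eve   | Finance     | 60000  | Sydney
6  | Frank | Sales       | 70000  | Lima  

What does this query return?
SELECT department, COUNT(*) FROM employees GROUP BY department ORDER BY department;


Assigning each row to its department group:
  Bob -> Legal
  Karen -> Legal
  Uma -> Design
  Quinn -> Engineering
  Eve -> Finance
  Frank -> Sales


5 groups:
Design, 1
Engineering, 1
Finance, 1
Legal, 2
Sales, 1


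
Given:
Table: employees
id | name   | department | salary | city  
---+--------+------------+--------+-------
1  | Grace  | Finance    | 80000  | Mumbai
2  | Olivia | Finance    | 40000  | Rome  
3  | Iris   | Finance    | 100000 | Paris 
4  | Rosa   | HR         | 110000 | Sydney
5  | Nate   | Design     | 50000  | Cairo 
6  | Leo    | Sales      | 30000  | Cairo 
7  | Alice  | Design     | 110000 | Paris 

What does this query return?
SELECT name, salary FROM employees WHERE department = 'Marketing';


Filtering: department = 'Marketing'
Matching rows: 0

Empty result set (0 rows)


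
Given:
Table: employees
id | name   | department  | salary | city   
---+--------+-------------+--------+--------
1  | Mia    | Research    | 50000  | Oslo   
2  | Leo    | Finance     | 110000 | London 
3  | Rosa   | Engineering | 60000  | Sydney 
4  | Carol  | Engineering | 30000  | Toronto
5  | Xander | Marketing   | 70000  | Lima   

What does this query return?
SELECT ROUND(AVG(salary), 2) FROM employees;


SUM(salary) = 320000
COUNT = 5
ROUND(AVG, 2) = ROUND(320000 / 5, 2) = 64000.0

64000.0


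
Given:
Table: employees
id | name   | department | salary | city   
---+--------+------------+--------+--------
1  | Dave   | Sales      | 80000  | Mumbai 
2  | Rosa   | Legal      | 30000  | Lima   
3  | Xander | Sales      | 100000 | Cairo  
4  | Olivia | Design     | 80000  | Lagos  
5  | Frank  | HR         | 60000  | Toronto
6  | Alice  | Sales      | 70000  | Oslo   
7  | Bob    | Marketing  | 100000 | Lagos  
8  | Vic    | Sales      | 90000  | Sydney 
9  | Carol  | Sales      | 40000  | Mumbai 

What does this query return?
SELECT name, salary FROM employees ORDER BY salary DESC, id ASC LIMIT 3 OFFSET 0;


Sort by salary DESC (id ASC tiebreak), then skip 0 and take 3
Rows 1 through 3

3 rows:
Xander, 100000
Bob, 100000
Vic, 90000


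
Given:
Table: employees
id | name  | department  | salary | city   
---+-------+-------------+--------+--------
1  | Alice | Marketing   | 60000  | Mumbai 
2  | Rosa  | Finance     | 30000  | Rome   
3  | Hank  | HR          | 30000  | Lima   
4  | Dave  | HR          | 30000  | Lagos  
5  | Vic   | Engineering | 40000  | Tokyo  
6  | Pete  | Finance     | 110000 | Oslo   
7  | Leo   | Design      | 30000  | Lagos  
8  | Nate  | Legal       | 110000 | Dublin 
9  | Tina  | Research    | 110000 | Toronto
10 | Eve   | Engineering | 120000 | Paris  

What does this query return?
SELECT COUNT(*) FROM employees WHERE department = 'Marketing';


Counting rows where department = 'Marketing'
  Alice -> MATCH


1


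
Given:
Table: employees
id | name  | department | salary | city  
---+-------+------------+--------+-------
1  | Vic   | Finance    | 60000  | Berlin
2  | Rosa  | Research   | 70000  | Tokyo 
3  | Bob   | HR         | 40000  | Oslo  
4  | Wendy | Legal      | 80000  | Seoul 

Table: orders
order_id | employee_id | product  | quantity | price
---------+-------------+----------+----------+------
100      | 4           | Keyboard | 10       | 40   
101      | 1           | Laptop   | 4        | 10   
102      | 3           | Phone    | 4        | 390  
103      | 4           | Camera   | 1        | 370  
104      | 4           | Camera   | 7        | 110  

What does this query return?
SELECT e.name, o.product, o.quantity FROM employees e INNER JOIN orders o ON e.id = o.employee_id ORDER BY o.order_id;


Joining employees.id = orders.employee_id:
  employee Wendy (id=4) -> order Keyboard
  employee Vic (id=1) -> order Laptop
  employee Bob (id=3) -> order Phone
  employee Wendy (id=4) -> order Camera
  employee Wendy (id=4) -> order Camera


5 rows:
Wendy, Keyboard, 10
Vic, Laptop, 4
Bob, Phone, 4
Wendy, Camera, 1
Wendy, Camera, 7


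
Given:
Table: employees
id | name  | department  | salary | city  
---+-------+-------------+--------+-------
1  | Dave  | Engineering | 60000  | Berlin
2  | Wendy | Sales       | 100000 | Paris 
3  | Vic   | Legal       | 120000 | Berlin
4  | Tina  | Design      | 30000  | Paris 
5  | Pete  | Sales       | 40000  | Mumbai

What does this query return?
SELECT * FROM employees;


SELECT * returns all 5 rows with all columns

5 rows:
1, Dave, Engineering, 60000, Berlin
2, Wendy, Sales, 100000, Paris
3, Vic, Legal, 120000, Berlin
4, Tina, Design, 30000, Paris
5, Pete, Sales, 40000, Mumbai


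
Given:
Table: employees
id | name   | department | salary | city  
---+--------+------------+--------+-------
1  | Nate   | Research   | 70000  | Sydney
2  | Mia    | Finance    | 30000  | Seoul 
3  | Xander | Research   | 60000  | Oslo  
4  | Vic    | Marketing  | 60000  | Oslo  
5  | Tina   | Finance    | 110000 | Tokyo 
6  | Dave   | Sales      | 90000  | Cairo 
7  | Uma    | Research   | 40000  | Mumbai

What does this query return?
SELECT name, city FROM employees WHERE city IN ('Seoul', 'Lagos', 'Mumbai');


Filtering: city IN ('Seoul', 'Lagos', 'Mumbai')
Matching: 2 rows

2 rows:
Mia, Seoul
Uma, Mumbai


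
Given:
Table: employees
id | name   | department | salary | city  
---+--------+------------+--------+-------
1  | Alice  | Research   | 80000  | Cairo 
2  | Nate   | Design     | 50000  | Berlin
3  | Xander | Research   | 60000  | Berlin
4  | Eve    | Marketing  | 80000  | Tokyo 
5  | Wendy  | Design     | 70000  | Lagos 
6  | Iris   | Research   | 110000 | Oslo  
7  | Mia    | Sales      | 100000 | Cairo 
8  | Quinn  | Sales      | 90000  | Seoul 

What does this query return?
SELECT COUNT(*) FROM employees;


COUNT(*) counts all rows

8


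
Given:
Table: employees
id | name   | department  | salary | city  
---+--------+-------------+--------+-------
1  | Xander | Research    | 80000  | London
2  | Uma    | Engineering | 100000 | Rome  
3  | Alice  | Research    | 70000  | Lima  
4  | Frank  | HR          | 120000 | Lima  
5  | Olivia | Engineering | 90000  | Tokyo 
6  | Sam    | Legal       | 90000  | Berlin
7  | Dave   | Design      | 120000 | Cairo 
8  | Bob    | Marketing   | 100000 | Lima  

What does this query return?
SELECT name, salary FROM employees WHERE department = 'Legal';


Filtering: department = 'Legal'
Matching rows: 1

1 rows:
Sam, 90000


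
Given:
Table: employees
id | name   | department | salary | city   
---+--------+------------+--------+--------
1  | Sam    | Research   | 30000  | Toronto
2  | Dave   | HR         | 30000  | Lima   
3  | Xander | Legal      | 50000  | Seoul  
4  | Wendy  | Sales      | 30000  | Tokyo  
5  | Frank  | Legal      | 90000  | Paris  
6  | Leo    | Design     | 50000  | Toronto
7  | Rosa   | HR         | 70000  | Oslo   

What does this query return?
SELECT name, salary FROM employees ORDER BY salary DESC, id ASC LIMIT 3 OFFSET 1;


Sort by salary DESC (id ASC tiebreak), then skip 1 and take 3
Rows 2 through 4

3 rows:
Rosa, 70000
Xander, 50000
Leo, 50000


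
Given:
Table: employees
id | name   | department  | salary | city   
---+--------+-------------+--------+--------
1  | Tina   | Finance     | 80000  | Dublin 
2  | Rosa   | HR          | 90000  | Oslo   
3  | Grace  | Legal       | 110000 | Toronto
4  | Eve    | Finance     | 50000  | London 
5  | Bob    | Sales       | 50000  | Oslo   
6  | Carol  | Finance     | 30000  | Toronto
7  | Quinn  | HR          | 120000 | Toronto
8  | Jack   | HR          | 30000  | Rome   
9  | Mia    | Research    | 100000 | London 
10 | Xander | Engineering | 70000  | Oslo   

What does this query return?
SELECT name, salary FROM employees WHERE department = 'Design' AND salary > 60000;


Filtering: department = 'Design' AND salary > 60000
Matching: 0 rows

Empty result set (0 rows)


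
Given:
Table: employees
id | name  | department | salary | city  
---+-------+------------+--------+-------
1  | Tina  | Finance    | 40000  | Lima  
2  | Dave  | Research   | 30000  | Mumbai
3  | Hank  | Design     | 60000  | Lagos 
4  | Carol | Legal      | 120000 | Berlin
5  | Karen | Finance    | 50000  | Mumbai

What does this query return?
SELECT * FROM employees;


SELECT * returns all 5 rows with all columns

5 rows:
1, Tina, Finance, 40000, Lima
2, Dave, Research, 30000, Mumbai
3, Hank, Design, 60000, Lagos
4, Carol, Legal, 120000, Berlin
5, Karen, Finance, 50000, Mumbai


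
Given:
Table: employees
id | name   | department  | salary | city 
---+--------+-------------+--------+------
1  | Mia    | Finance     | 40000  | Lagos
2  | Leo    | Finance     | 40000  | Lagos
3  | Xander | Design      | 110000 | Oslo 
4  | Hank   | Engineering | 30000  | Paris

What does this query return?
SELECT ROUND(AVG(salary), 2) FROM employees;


SUM(salary) = 220000
COUNT = 4
ROUND(AVG, 2) = ROUND(220000 / 4, 2) = 55000.0

55000.0


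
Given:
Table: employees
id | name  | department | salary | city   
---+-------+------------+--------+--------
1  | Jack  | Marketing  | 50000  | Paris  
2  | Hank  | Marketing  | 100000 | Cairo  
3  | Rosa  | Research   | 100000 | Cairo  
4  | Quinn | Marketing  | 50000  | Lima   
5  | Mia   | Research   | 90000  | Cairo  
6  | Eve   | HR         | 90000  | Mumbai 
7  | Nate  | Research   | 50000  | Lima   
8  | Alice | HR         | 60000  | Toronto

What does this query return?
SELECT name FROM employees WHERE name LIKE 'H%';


LIKE 'H%' matches names starting with 'H'
Matching: 1

1 rows:
Hank


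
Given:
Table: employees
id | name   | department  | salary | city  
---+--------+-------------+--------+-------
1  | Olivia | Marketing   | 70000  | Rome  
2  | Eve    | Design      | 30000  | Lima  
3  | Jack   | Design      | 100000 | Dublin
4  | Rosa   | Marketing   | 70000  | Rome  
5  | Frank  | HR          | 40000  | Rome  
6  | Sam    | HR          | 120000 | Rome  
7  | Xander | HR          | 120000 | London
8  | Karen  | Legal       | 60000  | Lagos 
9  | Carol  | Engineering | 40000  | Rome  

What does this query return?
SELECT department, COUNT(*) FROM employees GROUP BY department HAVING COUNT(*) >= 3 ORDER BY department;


Groups with count >= 3:
  HR: 3 -> PASS
  Design: 2 -> filtered out
  Engineering: 1 -> filtered out
  Legal: 1 -> filtered out
  Marketing: 2 -> filtered out


1 groups:
HR, 3


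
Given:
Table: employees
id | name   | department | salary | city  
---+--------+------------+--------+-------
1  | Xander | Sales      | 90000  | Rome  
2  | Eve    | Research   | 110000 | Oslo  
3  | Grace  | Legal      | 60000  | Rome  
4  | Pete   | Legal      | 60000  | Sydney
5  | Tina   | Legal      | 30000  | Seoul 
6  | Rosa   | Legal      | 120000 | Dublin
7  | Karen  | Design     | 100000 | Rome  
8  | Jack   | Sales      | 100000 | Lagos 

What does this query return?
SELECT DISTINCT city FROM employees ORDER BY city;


All 'city' values (row order): Rome, Oslo, Rome, Sydney, Seoul, Dublin, Rome, Lagos
Removing duplicates leaves 6 unique value(s).

6 values:
Dublin
Lagos
Oslo
Rome
Seoul
Sydney


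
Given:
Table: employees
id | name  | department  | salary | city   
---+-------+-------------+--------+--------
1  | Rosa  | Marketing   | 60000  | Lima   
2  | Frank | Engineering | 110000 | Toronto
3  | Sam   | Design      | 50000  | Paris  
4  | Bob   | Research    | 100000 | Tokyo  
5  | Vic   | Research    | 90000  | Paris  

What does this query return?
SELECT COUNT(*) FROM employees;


COUNT(*) counts all rows

5


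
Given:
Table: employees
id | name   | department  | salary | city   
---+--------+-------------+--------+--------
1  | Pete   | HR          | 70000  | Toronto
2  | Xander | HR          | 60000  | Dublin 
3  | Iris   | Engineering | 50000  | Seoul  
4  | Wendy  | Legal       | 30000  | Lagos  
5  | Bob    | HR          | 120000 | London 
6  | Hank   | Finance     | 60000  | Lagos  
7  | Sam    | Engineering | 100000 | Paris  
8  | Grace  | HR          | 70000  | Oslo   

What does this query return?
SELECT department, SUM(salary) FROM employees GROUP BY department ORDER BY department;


Summing salary within each department:
  Engineering: 50000 + 100000 = 150000
  Finance: 60000 = 60000
  HR: 70000 + 60000 + 120000 + 70000 = 320000
  Legal: 30000 = 30000


4 groups:
Engineering, 150000
Finance, 60000
HR, 320000
Legal, 30000


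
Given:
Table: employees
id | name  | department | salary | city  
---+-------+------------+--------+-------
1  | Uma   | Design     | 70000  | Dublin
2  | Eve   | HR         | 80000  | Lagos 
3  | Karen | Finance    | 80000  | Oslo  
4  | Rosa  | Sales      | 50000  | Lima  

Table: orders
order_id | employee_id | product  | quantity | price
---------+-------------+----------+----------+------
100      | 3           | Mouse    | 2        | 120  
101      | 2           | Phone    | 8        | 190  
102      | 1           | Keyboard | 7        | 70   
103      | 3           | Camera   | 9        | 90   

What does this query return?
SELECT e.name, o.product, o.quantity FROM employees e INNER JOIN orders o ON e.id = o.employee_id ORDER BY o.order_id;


Joining employees.id = orders.employee_id:
  employee Karen (id=3) -> order Mouse
  employee Eve (id=2) -> order Phone
  employee Uma (id=1) -> order Keyboard
  employee Karen (id=3) -> order Camera


4 rows:
Karen, Mouse, 2
Eve, Phone, 8
Uma, Keyboard, 7
Karen, Camera, 9


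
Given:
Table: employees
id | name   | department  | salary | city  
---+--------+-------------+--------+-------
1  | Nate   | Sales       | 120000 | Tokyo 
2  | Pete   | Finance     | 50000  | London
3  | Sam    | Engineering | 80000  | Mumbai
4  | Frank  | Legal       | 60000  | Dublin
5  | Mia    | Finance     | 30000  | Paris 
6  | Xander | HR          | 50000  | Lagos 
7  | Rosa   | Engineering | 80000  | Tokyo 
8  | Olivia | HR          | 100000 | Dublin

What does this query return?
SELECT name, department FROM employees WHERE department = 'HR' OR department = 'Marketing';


Filtering: department = 'HR' OR 'Marketing'
Matching: 2 rows

2 rows:
Xander, HR
Olivia, HR


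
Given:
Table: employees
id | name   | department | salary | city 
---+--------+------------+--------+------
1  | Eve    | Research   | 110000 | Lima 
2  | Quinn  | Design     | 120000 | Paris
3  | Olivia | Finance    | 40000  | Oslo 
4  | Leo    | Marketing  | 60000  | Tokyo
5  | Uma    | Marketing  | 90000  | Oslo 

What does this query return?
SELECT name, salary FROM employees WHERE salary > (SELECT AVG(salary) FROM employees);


Subquery: AVG(salary) = 84000.0
Filtering: salary > 84000.0
  Eve (110000) -> MATCH
  Quinn (120000) -> MATCH
  Uma (90000) -> MATCH


3 rows:
Eve, 110000
Quinn, 120000
Uma, 90000


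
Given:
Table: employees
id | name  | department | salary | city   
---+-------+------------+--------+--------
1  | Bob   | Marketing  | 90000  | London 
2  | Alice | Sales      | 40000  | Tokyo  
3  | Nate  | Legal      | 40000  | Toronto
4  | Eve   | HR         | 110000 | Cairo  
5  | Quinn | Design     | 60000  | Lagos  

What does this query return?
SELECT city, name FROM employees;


Projecting columns: city, name

5 rows:
London, Bob
Tokyo, Alice
Toronto, Nate
Cairo, Eve
Lagos, Quinn


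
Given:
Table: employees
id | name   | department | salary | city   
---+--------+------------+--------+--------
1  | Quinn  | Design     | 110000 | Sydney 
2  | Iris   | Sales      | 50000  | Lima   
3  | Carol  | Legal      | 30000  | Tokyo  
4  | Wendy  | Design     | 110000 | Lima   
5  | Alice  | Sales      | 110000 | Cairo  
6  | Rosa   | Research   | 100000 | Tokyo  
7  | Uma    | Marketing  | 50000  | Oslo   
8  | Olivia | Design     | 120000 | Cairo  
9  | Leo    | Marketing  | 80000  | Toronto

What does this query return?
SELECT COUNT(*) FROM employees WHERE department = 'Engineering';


Counting rows where department = 'Engineering'


0


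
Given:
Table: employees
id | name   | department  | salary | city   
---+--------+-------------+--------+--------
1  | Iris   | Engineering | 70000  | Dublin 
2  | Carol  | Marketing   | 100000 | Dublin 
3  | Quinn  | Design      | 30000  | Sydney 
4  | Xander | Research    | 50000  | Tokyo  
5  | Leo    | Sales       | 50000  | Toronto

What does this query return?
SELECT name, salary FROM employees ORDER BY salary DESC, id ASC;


Sorting by salary DESC, then id ASC for ties

5 rows:
Carol, 100000
Iris, 70000
Xander, 50000
Leo, 50000
Quinn, 30000


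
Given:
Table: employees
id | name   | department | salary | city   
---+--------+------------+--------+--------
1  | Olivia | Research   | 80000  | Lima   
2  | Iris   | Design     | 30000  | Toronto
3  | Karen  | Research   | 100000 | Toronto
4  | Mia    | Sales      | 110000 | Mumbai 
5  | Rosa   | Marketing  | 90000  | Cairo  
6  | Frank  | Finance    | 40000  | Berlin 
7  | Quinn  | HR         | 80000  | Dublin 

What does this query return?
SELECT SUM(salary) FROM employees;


SUM(salary) = 80000 + 30000 + 100000 + 110000 + 90000 + 40000 + 80000 = 530000

530000


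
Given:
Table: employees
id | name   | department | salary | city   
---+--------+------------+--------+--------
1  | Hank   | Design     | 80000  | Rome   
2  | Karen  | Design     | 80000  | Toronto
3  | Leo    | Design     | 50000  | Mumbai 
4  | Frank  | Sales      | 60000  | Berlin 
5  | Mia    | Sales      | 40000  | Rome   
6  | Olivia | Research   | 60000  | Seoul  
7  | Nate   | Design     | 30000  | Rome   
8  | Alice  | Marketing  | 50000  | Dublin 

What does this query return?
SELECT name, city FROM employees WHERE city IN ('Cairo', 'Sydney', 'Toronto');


Filtering: city IN ('Cairo', 'Sydney', 'Toronto')
Matching: 1 rows

1 rows:
Karen, Toronto


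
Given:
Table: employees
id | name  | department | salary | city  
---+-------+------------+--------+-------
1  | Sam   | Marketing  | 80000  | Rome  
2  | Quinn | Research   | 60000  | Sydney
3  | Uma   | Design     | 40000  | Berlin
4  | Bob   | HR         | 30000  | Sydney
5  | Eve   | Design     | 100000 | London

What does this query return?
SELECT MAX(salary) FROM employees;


Salaries: 80000, 60000, 40000, 30000, 100000
MAX = 100000

100000


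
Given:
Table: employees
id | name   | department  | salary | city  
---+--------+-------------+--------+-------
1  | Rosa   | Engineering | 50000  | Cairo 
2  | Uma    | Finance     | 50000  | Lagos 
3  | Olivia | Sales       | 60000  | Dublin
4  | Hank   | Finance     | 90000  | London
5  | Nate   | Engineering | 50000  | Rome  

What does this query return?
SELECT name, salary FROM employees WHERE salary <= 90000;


Filtering: salary <= 90000
Matching: 5 rows

5 rows:
Rosa, 50000
Uma, 50000
Olivia, 60000
Hank, 90000
Nate, 50000


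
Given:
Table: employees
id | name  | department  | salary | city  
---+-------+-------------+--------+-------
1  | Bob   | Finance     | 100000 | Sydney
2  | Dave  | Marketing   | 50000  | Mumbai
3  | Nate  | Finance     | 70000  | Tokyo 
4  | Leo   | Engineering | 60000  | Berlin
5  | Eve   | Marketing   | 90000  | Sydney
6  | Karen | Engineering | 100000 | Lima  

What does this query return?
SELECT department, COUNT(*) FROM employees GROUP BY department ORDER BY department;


Assigning each row to its department group:
  Bob -> Finance
  Dave -> Marketing
  Nate -> Finance
  Leo -> Engineering
  Eve -> Marketing
  Karen -> Engineering


3 groups:
Engineering, 2
Finance, 2
Marketing, 2


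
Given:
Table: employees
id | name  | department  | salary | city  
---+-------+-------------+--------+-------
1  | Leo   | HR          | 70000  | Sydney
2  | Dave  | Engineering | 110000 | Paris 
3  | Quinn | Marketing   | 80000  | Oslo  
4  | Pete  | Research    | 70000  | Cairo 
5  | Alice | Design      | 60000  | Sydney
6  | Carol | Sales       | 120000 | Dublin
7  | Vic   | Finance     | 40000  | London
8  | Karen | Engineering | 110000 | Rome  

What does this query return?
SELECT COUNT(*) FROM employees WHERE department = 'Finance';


Counting rows where department = 'Finance'
  Vic -> MATCH


1


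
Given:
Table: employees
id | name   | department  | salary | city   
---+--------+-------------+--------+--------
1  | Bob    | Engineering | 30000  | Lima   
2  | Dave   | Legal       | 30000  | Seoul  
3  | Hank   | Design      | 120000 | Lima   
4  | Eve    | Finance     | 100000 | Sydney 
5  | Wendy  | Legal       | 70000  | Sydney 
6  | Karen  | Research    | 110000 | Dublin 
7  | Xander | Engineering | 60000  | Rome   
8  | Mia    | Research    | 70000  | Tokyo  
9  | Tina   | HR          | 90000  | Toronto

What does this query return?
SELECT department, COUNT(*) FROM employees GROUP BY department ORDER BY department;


Assigning each row to its department group:
  Bob -> Engineering
  Dave -> Legal
  Hank -> Design
  Eve -> Finance
  Wendy -> Legal
  Karen -> Research
  Xander -> Engineering
  Mia -> Research
  Tina -> HR


6 groups:
Design, 1
Engineering, 2
Finance, 1
HR, 1
Legal, 2
Research, 2


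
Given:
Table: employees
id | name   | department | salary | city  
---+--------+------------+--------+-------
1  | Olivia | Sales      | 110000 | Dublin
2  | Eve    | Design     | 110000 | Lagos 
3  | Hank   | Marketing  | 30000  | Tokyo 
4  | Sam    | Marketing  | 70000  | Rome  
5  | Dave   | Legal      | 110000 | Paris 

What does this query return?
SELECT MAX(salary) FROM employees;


Salaries: 110000, 110000, 30000, 70000, 110000
MAX = 110000

110000


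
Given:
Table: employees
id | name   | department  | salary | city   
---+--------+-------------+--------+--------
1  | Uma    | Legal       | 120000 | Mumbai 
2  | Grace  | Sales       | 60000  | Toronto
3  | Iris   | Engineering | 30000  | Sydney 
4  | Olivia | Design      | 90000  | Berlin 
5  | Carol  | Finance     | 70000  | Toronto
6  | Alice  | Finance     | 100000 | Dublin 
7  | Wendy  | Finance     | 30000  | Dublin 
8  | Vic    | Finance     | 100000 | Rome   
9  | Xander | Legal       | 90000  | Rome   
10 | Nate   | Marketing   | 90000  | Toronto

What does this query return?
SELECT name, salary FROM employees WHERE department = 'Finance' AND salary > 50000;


Filtering: department = 'Finance' AND salary > 50000
Matching: 3 rows

3 rows:
Carol, 70000
Alice, 100000
Vic, 100000


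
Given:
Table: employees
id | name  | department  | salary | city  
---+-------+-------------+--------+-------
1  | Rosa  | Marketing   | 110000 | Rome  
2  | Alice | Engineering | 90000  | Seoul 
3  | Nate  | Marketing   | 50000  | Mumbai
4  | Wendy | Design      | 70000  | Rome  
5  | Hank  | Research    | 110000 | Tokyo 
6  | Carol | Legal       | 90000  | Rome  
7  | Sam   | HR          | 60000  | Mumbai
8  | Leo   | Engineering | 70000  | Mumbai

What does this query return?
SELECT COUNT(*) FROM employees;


COUNT(*) counts all rows

8


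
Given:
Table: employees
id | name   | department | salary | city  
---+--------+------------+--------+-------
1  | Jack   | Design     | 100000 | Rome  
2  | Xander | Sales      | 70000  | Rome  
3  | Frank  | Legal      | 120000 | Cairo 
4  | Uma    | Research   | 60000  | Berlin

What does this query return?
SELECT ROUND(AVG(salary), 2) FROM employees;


SUM(salary) = 350000
COUNT = 4
ROUND(AVG, 2) = ROUND(350000 / 4, 2) = 87500.0

87500.0


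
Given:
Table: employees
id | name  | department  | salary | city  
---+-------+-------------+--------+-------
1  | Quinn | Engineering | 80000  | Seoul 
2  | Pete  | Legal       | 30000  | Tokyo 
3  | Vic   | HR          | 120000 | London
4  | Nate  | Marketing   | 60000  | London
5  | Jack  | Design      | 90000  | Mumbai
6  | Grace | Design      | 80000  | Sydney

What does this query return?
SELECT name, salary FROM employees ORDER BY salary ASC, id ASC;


Sorting by salary ASC, then id ASC for ties

6 rows:
Pete, 30000
Nate, 60000
Quinn, 80000
Grace, 80000
Jack, 90000
Vic, 120000


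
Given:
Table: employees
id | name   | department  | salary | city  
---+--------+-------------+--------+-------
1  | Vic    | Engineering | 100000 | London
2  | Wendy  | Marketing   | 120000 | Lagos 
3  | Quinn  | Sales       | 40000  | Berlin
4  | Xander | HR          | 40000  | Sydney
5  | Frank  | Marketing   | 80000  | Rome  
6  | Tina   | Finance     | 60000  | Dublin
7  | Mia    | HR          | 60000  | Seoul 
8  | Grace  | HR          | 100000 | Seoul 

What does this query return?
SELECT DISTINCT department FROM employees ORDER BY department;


All 'department' values (row order): Engineering, Marketing, Sales, HR, Marketing, Finance, HR, HR
Removing duplicates leaves 5 unique value(s).

5 values:
Engineering
Finance
HR
Marketing
Sales


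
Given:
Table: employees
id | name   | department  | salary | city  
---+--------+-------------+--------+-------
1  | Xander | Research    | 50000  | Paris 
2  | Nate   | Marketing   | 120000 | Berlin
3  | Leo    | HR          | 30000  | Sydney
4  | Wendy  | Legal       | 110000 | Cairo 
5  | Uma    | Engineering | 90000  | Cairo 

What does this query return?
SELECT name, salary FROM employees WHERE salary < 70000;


Filtering: salary < 70000
Matching: 2 rows

2 rows:
Xander, 50000
Leo, 30000


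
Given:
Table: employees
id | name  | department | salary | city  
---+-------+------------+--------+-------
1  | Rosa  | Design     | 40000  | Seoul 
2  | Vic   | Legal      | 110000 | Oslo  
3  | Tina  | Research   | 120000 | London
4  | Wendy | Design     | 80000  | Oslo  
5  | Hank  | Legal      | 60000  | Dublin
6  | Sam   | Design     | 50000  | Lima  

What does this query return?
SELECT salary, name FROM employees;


Projecting columns: salary, name

6 rows:
40000, Rosa
110000, Vic
120000, Tina
80000, Wendy
60000, Hank
50000, Sam


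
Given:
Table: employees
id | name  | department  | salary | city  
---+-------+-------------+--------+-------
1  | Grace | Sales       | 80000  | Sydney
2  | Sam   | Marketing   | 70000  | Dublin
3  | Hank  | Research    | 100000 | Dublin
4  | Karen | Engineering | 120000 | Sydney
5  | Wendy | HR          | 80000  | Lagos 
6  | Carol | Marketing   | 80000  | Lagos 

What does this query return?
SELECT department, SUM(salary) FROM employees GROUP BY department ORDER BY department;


Summing salary within each department:
  Engineering: 120000 = 120000
  HR: 80000 = 80000
  Marketing: 70000 + 80000 = 150000
  Research: 100000 = 100000
  Sales: 80000 = 80000


5 groups:
Engineering, 120000
HR, 80000
Marketing, 150000
Research, 100000
Sales, 80000


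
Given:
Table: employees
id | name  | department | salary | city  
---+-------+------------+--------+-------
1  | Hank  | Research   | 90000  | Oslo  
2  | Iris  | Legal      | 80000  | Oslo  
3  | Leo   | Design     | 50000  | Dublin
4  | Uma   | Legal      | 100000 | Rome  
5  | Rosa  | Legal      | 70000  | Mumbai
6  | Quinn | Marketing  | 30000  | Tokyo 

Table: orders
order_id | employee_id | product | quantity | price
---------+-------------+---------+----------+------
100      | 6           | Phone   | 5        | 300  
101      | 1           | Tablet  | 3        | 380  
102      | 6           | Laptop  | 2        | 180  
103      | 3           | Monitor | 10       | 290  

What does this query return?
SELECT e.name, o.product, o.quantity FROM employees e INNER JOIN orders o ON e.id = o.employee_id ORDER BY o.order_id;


Joining employees.id = orders.employee_id:
  employee Quinn (id=6) -> order Phone
  employee Hank (id=1) -> order Tablet
  employee Quinn (id=6) -> order Laptop
  employee Leo (id=3) -> order Monitor


4 rows:
Quinn, Phone, 5
Hank, Tablet, 3
Quinn, Laptop, 2
Leo, Monitor, 10


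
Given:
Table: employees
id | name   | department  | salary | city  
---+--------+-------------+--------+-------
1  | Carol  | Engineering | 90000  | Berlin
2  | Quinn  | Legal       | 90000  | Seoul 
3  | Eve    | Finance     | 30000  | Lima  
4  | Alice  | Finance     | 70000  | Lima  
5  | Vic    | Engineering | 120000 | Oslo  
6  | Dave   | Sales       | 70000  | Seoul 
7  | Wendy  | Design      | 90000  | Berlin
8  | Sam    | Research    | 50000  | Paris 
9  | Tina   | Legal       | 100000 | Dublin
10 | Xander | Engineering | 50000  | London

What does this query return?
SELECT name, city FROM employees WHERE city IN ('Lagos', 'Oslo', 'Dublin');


Filtering: city IN ('Lagos', 'Oslo', 'Dublin')
Matching: 2 rows

2 rows:
Vic, Oslo
Tina, Dublin
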